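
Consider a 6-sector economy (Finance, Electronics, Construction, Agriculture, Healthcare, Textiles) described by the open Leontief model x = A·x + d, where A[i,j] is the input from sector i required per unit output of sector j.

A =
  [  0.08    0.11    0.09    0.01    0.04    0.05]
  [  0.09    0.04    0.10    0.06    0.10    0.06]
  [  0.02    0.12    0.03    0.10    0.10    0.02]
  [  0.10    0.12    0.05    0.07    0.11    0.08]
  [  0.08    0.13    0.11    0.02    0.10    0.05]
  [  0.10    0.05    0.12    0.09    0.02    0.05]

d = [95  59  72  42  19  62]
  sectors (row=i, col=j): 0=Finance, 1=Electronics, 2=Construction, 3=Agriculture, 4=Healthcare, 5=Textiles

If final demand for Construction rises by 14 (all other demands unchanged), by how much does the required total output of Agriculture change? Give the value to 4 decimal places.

1.8573

Form M = I − A:
  [  0.92   -0.11   -0.09   -0.01   -0.04   -0.05]
  [ -0.09    0.96   -0.10   -0.06   -0.10   -0.06]
  [ -0.02   -0.12    0.97   -0.10   -0.10   -0.02]
  [ -0.10   -0.12   -0.05    0.93   -0.11   -0.08]
  [ -0.08   -0.13   -0.11   -0.02    0.90   -0.05]
  [ -0.10   -0.05   -0.12   -0.09   -0.02    0.95]
Leontief inverse L = M⁻¹:
  [  1.1291    0.1706    0.1456    0.0488    0.0931    0.0823]
  [  0.1497    1.1201    0.1658    0.1049    0.1646    0.0996]
  [  0.0780    0.1880    1.0907    0.1395    0.1639    0.0593]
  [  0.1754    0.2087    0.1327    1.1214    0.1857    0.1294]
  [  0.1441    0.2115    0.1830    0.0690    1.1718    0.0923]
  [  0.1562    0.1249    0.1782    0.1360    0.0814    1.0882]
Total output x = L · d:
  x_0 = 1.1291·95 + 0.1706·59 + 0.1456·72 + 0.0488·42 + 0.0931·19 + 0.0823·62 = 136.7340
  x_1 = 0.1497·95 + 1.1201·59 + 0.1658·72 + 0.1049·42 + 0.1646·19 + 0.0996·62 = 105.9522
  x_2 = 0.0780·95 + 0.1880·59 + 1.0907·72 + 0.1395·42 + 0.1639·19 + 0.0593·62 = 109.6760
  x_3 = 0.1754·95 + 0.2087·59 + 0.1327·72 + 1.1214·42 + 0.1857·19 + 0.1294·62 = 97.1815
  x_4 = 0.1441·95 + 0.2115·59 + 0.1830·72 + 0.0690·42 + 1.1718·19 + 0.0923·62 = 70.2323
  x_5 = 0.1562·95 + 0.1249·59 + 0.1782·72 + 0.1360·42 + 0.0814·19 + 1.0882·62 = 109.7717
Δx_3 = L[3,2] · Δd_2 = 0.1327 · 14 = 1.8573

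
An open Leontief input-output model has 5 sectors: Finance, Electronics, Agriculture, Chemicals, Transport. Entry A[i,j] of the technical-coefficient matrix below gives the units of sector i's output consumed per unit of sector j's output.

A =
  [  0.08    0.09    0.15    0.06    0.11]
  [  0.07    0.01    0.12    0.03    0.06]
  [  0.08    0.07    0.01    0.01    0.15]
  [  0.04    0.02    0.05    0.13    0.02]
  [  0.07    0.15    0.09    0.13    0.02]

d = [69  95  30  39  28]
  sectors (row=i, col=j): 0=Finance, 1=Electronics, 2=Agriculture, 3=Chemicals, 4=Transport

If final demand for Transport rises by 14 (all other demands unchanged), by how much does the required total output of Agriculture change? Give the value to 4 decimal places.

Form M = I − A:
  [  0.92   -0.09   -0.15   -0.06   -0.11]
  [ -0.07    0.99   -0.12   -0.03   -0.06]
  [ -0.08   -0.07    0.99   -0.01   -0.15]
  [ -0.04   -0.02   -0.05    0.87   -0.02]
  [ -0.07   -0.15   -0.09   -0.13    0.98]
Leontief inverse L = M⁻¹:
  [  1.1342    0.1461    0.2107    0.1112    0.1708]
  [  0.1034    1.0469    0.1547    0.0600    0.1006]
  [  0.1172    0.1145    1.0610    0.0517    0.1836]
  [  0.0639    0.0417    0.0776    1.1629    0.0453]
  [  0.1161    0.1867    0.1465    0.1761    1.0709]
Total output x = L · d:
  x_0 = 1.1342·69 + 0.1461·95 + 0.2107·30 + 0.1112·39 + 0.1708·28 = 107.5841
  x_1 = 0.1034·69 + 1.0469·95 + 0.1547·30 + 0.0600·39 + 0.1006·28 = 116.3890
  x_2 = 0.1172·69 + 0.1145·95 + 1.0610·30 + 0.0517·39 + 0.1836·28 = 57.9563
  x_3 = 0.0639·69 + 0.0417·95 + 0.0776·30 + 1.1629·39 + 0.0453·28 = 57.3206
  x_4 = 0.1161·69 + 0.1867·95 + 0.1465·30 + 0.1761·39 + 1.0709·28 = 66.9969
Δx_2 = L[2,4] · Δd_4 = 0.1836 · 14 = 2.5708

2.5708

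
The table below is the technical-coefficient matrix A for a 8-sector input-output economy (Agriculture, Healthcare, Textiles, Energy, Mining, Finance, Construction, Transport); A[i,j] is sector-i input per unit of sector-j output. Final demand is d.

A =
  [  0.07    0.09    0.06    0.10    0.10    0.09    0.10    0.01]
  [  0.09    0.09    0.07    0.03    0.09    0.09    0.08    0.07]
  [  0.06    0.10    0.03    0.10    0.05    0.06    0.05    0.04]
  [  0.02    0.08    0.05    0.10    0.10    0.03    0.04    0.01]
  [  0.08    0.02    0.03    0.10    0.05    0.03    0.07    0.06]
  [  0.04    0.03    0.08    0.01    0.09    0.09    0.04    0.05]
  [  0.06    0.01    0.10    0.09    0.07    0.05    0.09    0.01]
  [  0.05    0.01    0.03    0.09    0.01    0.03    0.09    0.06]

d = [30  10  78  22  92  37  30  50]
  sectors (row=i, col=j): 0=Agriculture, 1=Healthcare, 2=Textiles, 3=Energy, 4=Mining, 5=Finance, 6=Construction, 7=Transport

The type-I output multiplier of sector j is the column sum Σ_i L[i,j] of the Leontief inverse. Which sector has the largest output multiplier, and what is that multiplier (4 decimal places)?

Form M = I − A:
  [  0.93   -0.09   -0.06   -0.10   -0.10   -0.09   -0.10   -0.01]
  [ -0.09    0.91   -0.07   -0.03   -0.09   -0.09   -0.08   -0.07]
  [ -0.06   -0.10    0.97   -0.10   -0.05   -0.06   -0.05   -0.04]
  [ -0.02   -0.08   -0.05    0.90   -0.10   -0.03   -0.04   -0.01]
  [ -0.08   -0.02   -0.03   -0.10    0.95   -0.03   -0.07   -0.06]
  [ -0.04   -0.03   -0.08   -0.01   -0.09    0.91   -0.04   -0.05]
  [ -0.06   -0.01   -0.10   -0.09   -0.07   -0.05    0.91   -0.01]
  [ -0.05   -0.01   -0.03   -0.09   -0.01   -0.03   -0.09    0.94]
Leontief inverse L = M⁻¹:
  [  1.1411    0.1564    0.1315    0.1933    0.1915    0.1615    0.1821    0.0542]
  [  0.1620    1.1531    0.1388    0.1211    0.1750    0.1618    0.1642    0.1163]
  [  0.1159    0.1546    1.0859    0.1728    0.1226    0.1169    0.1157    0.0761]
  [  0.0692    0.1275    0.0960    1.1663    0.1619    0.0762    0.0953    0.0421]
  [  0.1271    0.0655    0.0781    0.1711    1.1120    0.0765    0.1291    0.0878]
  [  0.0888    0.0717    0.1253    0.0729    0.1462    1.1383    0.0957    0.0833]
  [  0.1122    0.0621    0.1527    0.1672    0.1383    0.1020    1.1516    0.0406]
  [  0.0877    0.0467    0.0718    0.1489    0.0612    0.0682    0.1389    1.0819]
Total output x = L · d:
  x_0 = 1.1411·30 + 0.1564·10 + 0.1315·78 + 0.1933·22 + 0.1915·92 + 0.1615·37 + 0.1821·30 + 0.0542·50 = 82.0738
  x_1 = 0.1620·30 + 1.1531·10 + 0.1388·78 + 0.1211·22 + 0.1750·92 + 0.1618·37 + 0.1642·30 + 0.1163·50 = 62.7098
  x_2 = 0.1159·30 + 0.1546·10 + 1.0859·78 + 0.1728·22 + 0.1226·92 + 0.1169·37 + 0.1157·30 + 0.0761·50 = 116.4006
  x_3 = 0.0692·30 + 0.1275·10 + 0.0960·78 + 1.1663·22 + 0.1619·92 + 0.0762·37 + 0.0953·30 + 0.0421·50 = 59.1791
  x_4 = 0.1271·30 + 0.0655·10 + 0.0781·78 + 0.1711·22 + 1.1120·92 + 0.0765·37 + 0.1291·30 + 0.0878·50 = 127.7255
  x_5 = 0.0888·30 + 0.0717·10 + 0.1253·78 + 0.0729·22 + 0.1462·92 + 1.1383·37 + 0.0957·30 + 0.0833·50 = 77.3502
  x_6 = 0.1122·30 + 0.0621·10 + 0.1527·78 + 0.1672·22 + 0.1383·92 + 0.1020·37 + 1.1516·30 + 0.0406·50 = 72.6482
  x_7 = 0.0877·30 + 0.0467·10 + 0.0718·78 + 0.1489·22 + 0.0612·92 + 0.0682·37 + 0.1389·30 + 1.0819·50 = 78.3883
Output multipliers (column sums of L):
  Agriculture: 1.9040
  Healthcare: 1.8376
  Textiles: 1.8801
  Energy: 2.2137
  Mining: 2.1086
  Finance: 1.9014
  Construction: 2.0725
  Transport: 1.5823

Energy (2.2137)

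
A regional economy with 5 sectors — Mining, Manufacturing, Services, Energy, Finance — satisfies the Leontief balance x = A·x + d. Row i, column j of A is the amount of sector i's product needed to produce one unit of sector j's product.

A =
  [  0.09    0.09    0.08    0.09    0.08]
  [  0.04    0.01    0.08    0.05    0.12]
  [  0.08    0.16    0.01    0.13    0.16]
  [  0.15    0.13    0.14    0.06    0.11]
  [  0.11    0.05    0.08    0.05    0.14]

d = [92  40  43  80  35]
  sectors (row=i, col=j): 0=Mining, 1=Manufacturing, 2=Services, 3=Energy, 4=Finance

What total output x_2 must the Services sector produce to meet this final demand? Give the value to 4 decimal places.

97.2879

Form M = I − A:
  [  0.91   -0.09   -0.08   -0.09   -0.08]
  [ -0.04    0.99   -0.08   -0.05   -0.12]
  [ -0.08   -0.16    0.99   -0.13   -0.16]
  [ -0.15   -0.13   -0.14    0.94   -0.11]
  [ -0.11   -0.05   -0.08   -0.05    0.86]
Leontief inverse L = M⁻¹:
  [  1.1641    0.1572    0.1420    0.1488    0.1757]
  [  0.0957    1.0603    0.1220    0.0926    0.1914]
  [  0.1717    0.2317    1.0926    0.1946    0.2765]
  [  0.2462    0.2198    0.2186    1.1421    0.2403]
  [  0.1847    0.1161    0.1396    0.1089    1.2361]
Total output x = L · d:
  x_0 = 1.1641·92 + 0.1572·40 + 0.1420·43 + 0.1488·80 + 0.1757·35 = 137.5387
  x_1 = 0.0957·92 + 1.0603·40 + 0.1220·43 + 0.0926·80 + 0.1914·35 = 70.5757
  x_2 = 0.1717·92 + 0.2317·40 + 1.0926·43 + 0.1946·80 + 0.2765·35 = 97.2879
  x_3 = 0.2462·92 + 0.2198·40 + 0.2186·43 + 1.1421·80 + 0.2403·35 = 140.6213
  x_4 = 0.1847·92 + 0.1161·40 + 0.1396·43 + 0.1089·80 + 1.2361·35 = 79.6188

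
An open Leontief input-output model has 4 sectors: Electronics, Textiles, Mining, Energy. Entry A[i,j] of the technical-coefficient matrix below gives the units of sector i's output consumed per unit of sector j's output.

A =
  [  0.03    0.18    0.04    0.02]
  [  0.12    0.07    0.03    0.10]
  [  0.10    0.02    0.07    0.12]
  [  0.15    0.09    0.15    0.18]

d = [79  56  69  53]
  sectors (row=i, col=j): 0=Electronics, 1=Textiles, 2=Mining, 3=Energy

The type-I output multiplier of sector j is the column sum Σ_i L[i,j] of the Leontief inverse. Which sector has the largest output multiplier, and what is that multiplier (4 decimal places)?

Form M = I − A:
  [  0.97   -0.18   -0.04   -0.02]
  [ -0.12    0.93   -0.03   -0.10]
  [ -0.10   -0.02    0.93   -0.12]
  [ -0.15   -0.09   -0.15    0.82]
Leontief inverse L = M⁻¹:
  [  1.0736    0.2151    0.0631    0.0616]
  [  0.1695    1.1242    0.0679    0.1512]
  [  0.1504    0.0700    1.1122    0.1750]
  [  0.2425    0.1755    0.2224    1.2794]
Total output x = L · d:
  x_0 = 1.0736·79 + 0.2151·56 + 0.0631·69 + 0.0616·53 = 104.4766
  x_1 = 0.1695·79 + 1.1242·56 + 0.0679·69 + 0.1512·53 = 89.0385
  x_2 = 0.1504·79 + 0.0700·56 + 1.1122·69 + 0.1750·53 = 101.8124
  x_3 = 0.2425·79 + 0.1755·56 + 0.2224·69 + 1.2794·53 = 112.1425
Output multipliers (column sums of L):
  Electronics: 1.6359
  Textiles: 1.5847
  Mining: 1.4656
  Energy: 1.6672

Energy (1.6672)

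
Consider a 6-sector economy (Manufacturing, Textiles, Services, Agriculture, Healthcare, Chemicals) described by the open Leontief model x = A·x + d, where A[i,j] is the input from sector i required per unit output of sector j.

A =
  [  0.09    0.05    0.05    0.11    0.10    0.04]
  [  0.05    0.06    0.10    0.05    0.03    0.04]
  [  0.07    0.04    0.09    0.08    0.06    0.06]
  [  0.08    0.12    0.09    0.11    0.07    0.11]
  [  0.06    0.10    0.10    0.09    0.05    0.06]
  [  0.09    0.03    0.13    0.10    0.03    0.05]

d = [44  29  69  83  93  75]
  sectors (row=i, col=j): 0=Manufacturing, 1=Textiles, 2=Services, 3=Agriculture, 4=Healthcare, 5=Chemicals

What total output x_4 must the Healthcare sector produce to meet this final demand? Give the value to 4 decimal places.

Form M = I − A:
  [  0.91   -0.05   -0.05   -0.11   -0.10   -0.04]
  [ -0.05    0.94   -0.10   -0.05   -0.03   -0.04]
  [ -0.07   -0.04    0.91   -0.08   -0.06   -0.06]
  [ -0.08   -0.12   -0.09    0.89   -0.07   -0.11]
  [ -0.06   -0.10   -0.10   -0.09    0.95   -0.06]
  [ -0.09   -0.03   -0.13   -0.10   -0.03    0.95]
Leontief inverse L = M⁻¹:
  [  1.1494    0.1086    0.1227    0.1845    0.1487    0.0915]
  [  0.0928    1.0975    0.1536    0.1019    0.0640    0.0757]
  [  0.1239    0.0888    1.1563    0.1465    0.1030    0.1055]
  [  0.1562    0.1890    0.1872    1.2029    0.1284    0.1737]
  [  0.1196    0.1548    0.1760    0.1627    1.0967    0.1108]
  [  0.1490    0.0819    0.2000    0.1725    0.0783    1.0999]
Total output x = L · d:
  x_0 = 1.1494·44 + 0.1086·29 + 0.1227·69 + 0.1845·83 + 0.1487·93 + 0.0915·75 = 98.1923
  x_1 = 0.0928·44 + 1.0975·29 + 0.1536·69 + 0.1019·83 + 0.0640·93 + 0.0757·75 = 66.6003
  x_2 = 0.1239·44 + 0.0888·29 + 1.1563·69 + 0.1465·83 + 0.1030·93 + 0.1055·75 = 117.4673
  x_3 = 0.1562·44 + 0.1890·29 + 0.1872·69 + 1.2029·83 + 0.1284·93 + 0.1737·75 = 150.0779
  x_4 = 0.1196·44 + 0.1548·29 + 0.1760·69 + 0.1627·83 + 1.0967·93 + 0.1108·75 = 145.6999
  x_5 = 0.1490·44 + 0.0819·29 + 0.2000·69 + 0.1725·83 + 0.0783·93 + 1.0999·75 = 126.8262

145.6999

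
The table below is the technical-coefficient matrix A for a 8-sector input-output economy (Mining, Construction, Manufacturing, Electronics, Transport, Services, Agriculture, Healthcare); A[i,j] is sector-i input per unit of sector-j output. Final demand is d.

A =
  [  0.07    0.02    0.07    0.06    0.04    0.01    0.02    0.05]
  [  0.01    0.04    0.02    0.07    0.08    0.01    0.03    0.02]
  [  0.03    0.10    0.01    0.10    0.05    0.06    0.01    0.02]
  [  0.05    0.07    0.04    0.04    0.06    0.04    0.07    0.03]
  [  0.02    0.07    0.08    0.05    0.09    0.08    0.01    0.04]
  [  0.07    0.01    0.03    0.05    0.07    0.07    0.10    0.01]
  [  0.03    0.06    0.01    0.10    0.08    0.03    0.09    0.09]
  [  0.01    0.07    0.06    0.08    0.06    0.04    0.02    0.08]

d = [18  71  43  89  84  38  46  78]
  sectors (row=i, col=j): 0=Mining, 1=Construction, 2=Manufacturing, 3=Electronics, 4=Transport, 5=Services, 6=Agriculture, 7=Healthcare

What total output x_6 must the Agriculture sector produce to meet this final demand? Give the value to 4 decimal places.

Form M = I − A:
  [  0.93   -0.02   -0.07   -0.06   -0.04   -0.01   -0.02   -0.05]
  [ -0.01    0.96   -0.02   -0.07   -0.08   -0.01   -0.03   -0.02]
  [ -0.03   -0.10    0.99   -0.10   -0.05   -0.06   -0.01   -0.02]
  [ -0.05   -0.07   -0.04    0.96   -0.06   -0.04   -0.07   -0.03]
  [ -0.02   -0.07   -0.08   -0.05    0.91   -0.08   -0.01   -0.04]
  [ -0.07   -0.01   -0.03   -0.05   -0.07    0.93   -0.10   -0.01]
  [ -0.03   -0.06   -0.01   -0.10   -0.08   -0.03    0.91   -0.09]
  [ -0.01   -0.07   -0.06   -0.08   -0.06   -0.04   -0.02    0.92]
Leontief inverse L = M⁻¹:
  [  1.0904    0.0533    0.0941    0.0978    0.0752    0.0335    0.0404    0.0732]
  [  0.0250    1.0681    0.0403    0.0996    0.1131    0.0316    0.0494    0.0388]
  [  0.0523    0.1320    1.0350    0.1375    0.0926    0.0857    0.0388    0.0414]
  [  0.0728    0.1064    0.0662    1.0851    0.1055    0.0676    0.0992    0.0581]
  [  0.0451    0.1110    0.1093    0.0972    1.1397    0.1150    0.0399    0.0651]
  [  0.0978    0.0466    0.0584    0.0965    0.1172    1.1009    0.1349    0.0410]
  [  0.0565    0.1076    0.0446    0.1547    0.1372    0.0650    1.1276    0.1284]
  [  0.0319    0.1113    0.0880    0.1259    0.1070    0.0710    0.0483    1.1073]
Total output x = L · d:
  x_0 = 1.0904·18 + 0.0533·71 + 0.0941·43 + 0.0978·89 + 0.0752·84 + 0.0335·38 + 0.0404·46 + 0.0732·78 = 51.3231
  x_1 = 0.0250·18 + 1.0681·71 + 0.0403·43 + 0.0996·89 + 0.1131·84 + 0.0316·38 + 0.0494·46 + 0.0388·78 = 102.8868
  x_2 = 0.0523·18 + 0.1320·71 + 1.0350·43 + 0.1375·89 + 0.0926·84 + 0.0857·38 + 0.0388·46 + 0.0414·78 = 83.1060
  x_3 = 0.0728·18 + 0.1064·71 + 0.0662·43 + 1.0851·89 + 0.1055·84 + 0.0676·38 + 0.0992·46 + 0.0581·78 = 128.8071
  x_4 = 0.0451·18 + 0.1110·71 + 0.1093·43 + 0.0972·89 + 1.1397·84 + 0.1150·38 + 0.0399·46 + 0.0651·78 = 129.0660
  x_5 = 0.0978·18 + 0.0466·71 + 0.0584·43 + 0.0965·89 + 0.1172·84 + 1.1009·38 + 0.1349·46 + 0.0410·78 = 77.2576
  x_6 = 0.0565·18 + 0.1076·71 + 0.0446·43 + 0.1547·89 + 0.1372·84 + 0.0650·38 + 1.1276·46 + 0.1284·78 = 100.2249
  x_7 = 0.0319·18 + 0.1113·71 + 0.0880·43 + 0.1259·89 + 0.1070·84 + 0.0710·38 + 0.0483·46 + 1.1073·78 = 123.7446

100.2249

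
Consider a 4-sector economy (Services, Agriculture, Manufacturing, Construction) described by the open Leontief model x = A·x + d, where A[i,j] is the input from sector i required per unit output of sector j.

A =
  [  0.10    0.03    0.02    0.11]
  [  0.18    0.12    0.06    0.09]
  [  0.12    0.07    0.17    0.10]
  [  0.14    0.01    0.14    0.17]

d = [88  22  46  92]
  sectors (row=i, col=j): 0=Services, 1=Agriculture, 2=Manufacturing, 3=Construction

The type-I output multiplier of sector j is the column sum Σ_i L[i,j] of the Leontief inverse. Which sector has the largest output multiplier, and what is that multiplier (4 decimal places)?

Services (1.8818)

Form M = I − A:
  [  0.90   -0.03   -0.02   -0.11]
  [ -0.18    0.88   -0.06   -0.09]
  [ -0.12   -0.07    0.83   -0.10]
  [ -0.14   -0.01   -0.14    0.83]
Leontief inverse L = M⁻¹:
  [  1.1538    0.0459    0.0590    0.1650]
  [  0.2749    1.1573    0.1200    0.1764]
  [  0.2183    0.1091    1.2502    0.1914]
  [  0.2348    0.0401    0.2223    1.2671]
Total output x = L · d:
  x_0 = 1.1538·88 + 0.0459·22 + 0.0590·46 + 0.1650·92 = 120.4370
  x_1 = 0.2749·88 + 1.1573·22 + 0.1200·46 + 0.1764·92 = 71.4004
  x_2 = 0.2183·88 + 0.1091·22 + 1.2502·46 + 0.1914·92 = 96.7275
  x_3 = 0.2348·88 + 0.0401·22 + 0.2223·46 + 1.2671·92 = 148.3338
Output multipliers (column sums of L):
  Services: 1.8818
  Agriculture: 1.3523
  Manufacturing: 1.6515
  Construction: 1.7998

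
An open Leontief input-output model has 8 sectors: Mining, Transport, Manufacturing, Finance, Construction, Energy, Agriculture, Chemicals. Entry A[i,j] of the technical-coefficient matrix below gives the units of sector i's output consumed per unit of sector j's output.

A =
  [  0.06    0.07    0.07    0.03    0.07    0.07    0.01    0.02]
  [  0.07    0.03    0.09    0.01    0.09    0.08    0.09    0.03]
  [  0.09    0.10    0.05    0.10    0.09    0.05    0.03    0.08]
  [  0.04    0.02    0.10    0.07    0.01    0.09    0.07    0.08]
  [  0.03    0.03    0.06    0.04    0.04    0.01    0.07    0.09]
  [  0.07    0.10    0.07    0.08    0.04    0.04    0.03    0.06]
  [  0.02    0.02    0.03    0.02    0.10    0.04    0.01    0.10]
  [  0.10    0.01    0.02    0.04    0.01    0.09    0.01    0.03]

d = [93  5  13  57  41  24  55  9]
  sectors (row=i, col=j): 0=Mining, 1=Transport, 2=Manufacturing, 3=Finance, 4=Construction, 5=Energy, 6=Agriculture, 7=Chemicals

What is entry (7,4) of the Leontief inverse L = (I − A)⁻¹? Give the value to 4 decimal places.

Form M = I − A:
  [  0.94   -0.07   -0.07   -0.03   -0.07   -0.07   -0.01   -0.02]
  [ -0.07    0.97   -0.09   -0.01   -0.09   -0.08   -0.09   -0.03]
  [ -0.09   -0.10    0.95   -0.10   -0.09   -0.05   -0.03   -0.08]
  [ -0.04   -0.02   -0.10    0.93   -0.01   -0.09   -0.07   -0.08]
  [ -0.03   -0.03   -0.06   -0.04    0.96   -0.01   -0.07   -0.09]
  [ -0.07   -0.10   -0.07   -0.08   -0.04    0.96   -0.03   -0.06]
  [ -0.02   -0.02   -0.03   -0.02   -0.10   -0.04    0.99   -0.10]
  [ -0.10   -0.01   -0.02   -0.04   -0.01   -0.09   -0.01    0.97]
Leontief inverse L = M⁻¹:
  [  1.1055    0.1096    0.1168    0.0674    0.1121    0.1109    0.0414    0.0629]
  [  0.1214    1.0760    0.1404    0.0538    0.1423    0.1254    0.1218    0.0853]
  [  0.1540    0.1485    1.1168    0.1503    0.1454    0.1137    0.0747    0.1405]
  [  0.0956    0.0654    0.1509    1.1178    0.0566    0.1423    0.1002    0.1330]
  [  0.0701    0.0579    0.0953    0.0711    1.0749    0.0487    0.0927    0.1293]
  [  0.1256    0.1428    0.1266    0.1235    0.0895    1.0950    0.0674    0.1106]
  [  0.0572    0.0457    0.0625    0.0488    0.1268    0.0728    1.0327    0.1345]
  [  0.1353    0.0425    0.0561    0.0694    0.0391    0.1238    0.0291    1.0597]
Total output x = L · d:
  x_0 = 1.1055·93 + 0.1096·5 + 0.1168·13 + 0.0674·57 + 0.1121·41 + 0.1109·24 + 0.0414·55 + 0.0629·9 = 118.8132
  x_1 = 0.1214·93 + 1.0760·5 + 0.1404·13 + 0.0538·57 + 0.1423·41 + 0.1254·24 + 0.1218·55 + 0.0853·9 = 37.8728
  x_2 = 0.1540·93 + 0.1485·5 + 1.1168·13 + 0.1503·57 + 0.1454·41 + 0.1137·24 + 0.0747·55 + 0.1405·9 = 52.2137
  x_3 = 0.0956·93 + 0.0654·5 + 0.1509·13 + 1.1178·57 + 0.0566·41 + 0.1423·24 + 0.1002·55 + 0.1330·9 = 87.3388
  x_4 = 0.0701·93 + 0.0579·5 + 0.0953·13 + 0.0711·57 + 1.0749·41 + 0.0487·24 + 0.0927·55 + 0.1293·9 = 63.6019
  x_5 = 0.1256·93 + 0.1428·5 + 0.1266·13 + 0.1235·57 + 0.0895·41 + 1.0950·24 + 0.0674·55 + 0.1106·9 = 55.7338
  x_6 = 0.0572·93 + 0.0457·5 + 0.0625·13 + 0.0488·57 + 0.1268·41 + 0.0728·24 + 1.0327·55 + 0.1345·9 = 74.0961
  x_7 = 0.1353·93 + 0.0425·5 + 0.0561·13 + 0.0694·57 + 0.0391·41 + 0.1238·24 + 0.0291·55 + 1.0597·9 = 33.1865

L[7,4] = 0.0391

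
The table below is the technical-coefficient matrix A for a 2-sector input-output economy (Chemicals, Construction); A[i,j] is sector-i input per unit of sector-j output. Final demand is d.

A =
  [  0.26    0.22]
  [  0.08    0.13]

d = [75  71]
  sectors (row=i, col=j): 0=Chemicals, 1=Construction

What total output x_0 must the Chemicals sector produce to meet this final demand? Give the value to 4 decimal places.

129.1440

Form M = I − A:
  [  0.74   -0.22]
  [ -0.08    0.87]
Leontief inverse L = M⁻¹:
  [  1.3893    0.3513]
  [  0.1278    1.1817]
Total output x = L · d:
  x_0 = 1.3893·75 + 0.3513·71 = 129.1440
  x_1 = 0.1278·75 + 1.1817·71 = 93.4845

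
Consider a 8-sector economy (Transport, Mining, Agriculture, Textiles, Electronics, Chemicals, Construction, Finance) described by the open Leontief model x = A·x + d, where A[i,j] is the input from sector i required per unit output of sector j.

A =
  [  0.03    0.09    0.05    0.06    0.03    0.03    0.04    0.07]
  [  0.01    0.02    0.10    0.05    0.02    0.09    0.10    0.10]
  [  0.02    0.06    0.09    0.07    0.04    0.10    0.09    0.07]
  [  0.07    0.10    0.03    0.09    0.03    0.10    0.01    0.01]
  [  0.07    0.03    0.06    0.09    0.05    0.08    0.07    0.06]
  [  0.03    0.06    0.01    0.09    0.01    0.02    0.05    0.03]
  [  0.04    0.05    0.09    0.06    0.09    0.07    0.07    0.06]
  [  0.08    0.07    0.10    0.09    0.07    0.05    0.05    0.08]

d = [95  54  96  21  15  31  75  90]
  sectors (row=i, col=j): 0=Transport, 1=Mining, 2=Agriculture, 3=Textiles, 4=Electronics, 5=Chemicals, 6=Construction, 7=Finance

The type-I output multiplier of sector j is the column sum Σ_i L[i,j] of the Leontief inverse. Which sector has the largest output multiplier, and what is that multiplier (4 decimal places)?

Form M = I − A:
  [  0.97   -0.09   -0.05   -0.06   -0.03   -0.03   -0.04   -0.07]
  [ -0.01    0.98   -0.10   -0.05   -0.02   -0.09   -0.10   -0.10]
  [ -0.02   -0.06    0.91   -0.07   -0.04   -0.10   -0.09   -0.07]
  [ -0.07   -0.10   -0.03    0.91   -0.03   -0.10   -0.01   -0.01]
  [ -0.07   -0.03   -0.06   -0.09    0.95   -0.08   -0.07   -0.06]
  [ -0.03   -0.06   -0.01   -0.09   -0.01    0.98   -0.05   -0.03]
  [ -0.04   -0.05   -0.09   -0.06   -0.09   -0.07    0.93   -0.06]
  [ -0.08   -0.07   -0.10   -0.09   -0.07   -0.05   -0.05    0.92]
Leontief inverse L = M⁻¹:
  [  1.0634    0.1359    0.1038    0.1175    0.0623    0.0849    0.0872    0.1174]
  [  0.0518    1.0780    0.1636    0.1223    0.0629    0.1539    0.1566    0.1542]
  [  0.0640    0.1217    1.1572    0.1478    0.0836    0.1705    0.1518    0.1287]
  [  0.1017    0.1492    0.0768    1.1496    0.0568    0.1534    0.0557    0.0546]
  [  0.1127    0.0909    0.1197    0.1631    1.0899    0.1442    0.1238    0.1132]
  [  0.0552    0.0959    0.0466    0.1322    0.0333    1.0608    0.0815    0.0617]
  [  0.0847    0.1103    0.1566    0.1371    0.1333    0.1405    1.1314    0.1189]
  [  0.1295    0.1398    0.1749    0.1751    0.1168    0.1289    0.1168    1.1467]
Total output x = L · d:
  x_0 = 1.0634·95 + 0.1359·54 + 0.1038·96 + 0.1175·21 + 0.0623·15 + 0.0849·31 + 0.0872·75 + 0.1174·90 = 141.4662
  x_1 = 0.0518·95 + 1.0780·54 + 0.1636·96 + 0.1223·21 + 0.0629·15 + 0.1539·31 + 0.1566·75 + 0.1542·90 = 112.7476
  x_2 = 0.0640·95 + 0.1217·54 + 1.1572·96 + 0.1478·21 + 0.0836·15 + 0.1705·31 + 0.1518·75 + 0.1287·90 = 156.3522
  x_3 = 0.1017·95 + 0.1492·54 + 0.0768·96 + 1.1496·21 + 0.0568·15 + 0.1534·31 + 0.0557·75 + 0.0546·90 = 63.9378
  x_4 = 0.1127·95 + 0.0909·54 + 0.1197·96 + 0.1631·21 + 1.0899·15 + 0.1442·31 + 0.1238·75 + 0.1132·90 = 70.8285
  x_5 = 0.0552·95 + 0.0959·54 + 0.0466·96 + 0.1322·21 + 0.0333·15 + 1.0608·31 + 0.0815·75 + 0.0617·90 = 62.7212
  x_6 = 0.0847·95 + 0.1103·54 + 0.1566·96 + 0.1371·21 + 0.1333·15 + 0.1405·31 + 1.1314·75 + 0.1189·90 = 133.8179
  x_7 = 0.1295·95 + 0.1398·54 + 0.1749·96 + 0.1751·21 + 0.1168·15 + 0.1289·31 + 0.1168·75 + 1.1467·90 = 158.0263
Output multipliers (column sums of L):
  Transport: 1.6629
  Mining: 1.9218
  Agriculture: 1.9993
  Textiles: 2.1446
  Electronics: 1.6391
  Chemicals: 2.0372
  Construction: 1.9048
  Finance: 1.8954

Textiles (2.1446)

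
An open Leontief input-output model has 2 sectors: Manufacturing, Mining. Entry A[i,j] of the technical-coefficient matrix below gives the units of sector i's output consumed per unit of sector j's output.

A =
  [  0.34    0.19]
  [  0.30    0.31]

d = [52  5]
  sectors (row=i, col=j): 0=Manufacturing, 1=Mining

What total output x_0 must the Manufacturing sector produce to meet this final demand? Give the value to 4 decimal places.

Form M = I − A:
  [  0.66   -0.19]
  [ -0.30    0.69]
Leontief inverse L = M⁻¹:
  [  1.7319    0.4769]
  [  0.7530    1.6566]
Total output x = L · d:
  x_0 = 1.7319·52 + 0.4769·5 = 92.4448
  x_1 = 0.7530·52 + 1.6566·5 = 47.4398

92.4448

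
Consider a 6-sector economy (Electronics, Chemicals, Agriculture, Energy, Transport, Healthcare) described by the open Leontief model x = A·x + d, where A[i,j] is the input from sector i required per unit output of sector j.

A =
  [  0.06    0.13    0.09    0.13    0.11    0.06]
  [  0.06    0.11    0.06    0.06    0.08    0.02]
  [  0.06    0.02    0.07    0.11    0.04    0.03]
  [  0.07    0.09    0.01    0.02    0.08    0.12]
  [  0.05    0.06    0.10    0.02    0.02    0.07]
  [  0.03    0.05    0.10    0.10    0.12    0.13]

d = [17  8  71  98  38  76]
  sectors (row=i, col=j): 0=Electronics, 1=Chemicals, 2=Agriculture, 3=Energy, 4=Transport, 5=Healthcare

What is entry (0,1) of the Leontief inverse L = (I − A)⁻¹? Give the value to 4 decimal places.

L[0,1] = 0.2054

Form M = I − A:
  [  0.94   -0.13   -0.09   -0.13   -0.11   -0.06]
  [ -0.06    0.89   -0.06   -0.06   -0.08   -0.02]
  [ -0.06   -0.02    0.93   -0.11   -0.04   -0.03]
  [ -0.07   -0.09   -0.01    0.98   -0.08   -0.12]
  [ -0.05   -0.06   -0.10   -0.02    0.98   -0.07]
  [ -0.03   -0.05   -0.10   -0.10   -0.12    0.87]
Leontief inverse L = M⁻¹:
  [  1.1151    0.2054    0.1564    0.1948    0.1799    0.1284]
  [  0.0975    1.1628    0.1058    0.1049    0.1263    0.0617]
  [  0.0925    0.0631    1.1066    0.1495    0.0819    0.0732]
  [  0.1056    0.1438    0.0639    1.0706    0.1346    0.1713]
  [  0.0800    0.0990    0.1405    0.0650    1.0616    0.1070]
  [  0.0779    0.1114    0.1654    0.1620    0.1848    1.2003]
Total output x = L · d:
  x_0 = 1.1151·17 + 0.2054·8 + 0.1564·71 + 0.1948·98 + 0.1799·38 + 0.1284·76 = 67.3929
  x_1 = 0.0975·17 + 1.1628·8 + 0.1058·71 + 0.1049·98 + 0.1263·38 + 0.0617·76 = 38.2395
  x_2 = 0.0925·17 + 0.0631·8 + 1.1066·71 + 0.1495·98 + 0.0819·38 + 0.0732·76 = 103.9661
  x_3 = 0.1056·17 + 0.1438·8 + 0.0639·71 + 1.0706·98 + 0.1346·38 + 0.1713·76 = 130.5359
  x_4 = 0.0800·17 + 0.0990·8 + 0.1405·71 + 0.0650·98 + 1.0616·38 + 0.1070·76 = 66.9758
  x_5 = 0.0779·17 + 0.1114·8 + 0.1654·71 + 0.1620·98 + 0.1848·38 + 1.2003·76 = 128.0702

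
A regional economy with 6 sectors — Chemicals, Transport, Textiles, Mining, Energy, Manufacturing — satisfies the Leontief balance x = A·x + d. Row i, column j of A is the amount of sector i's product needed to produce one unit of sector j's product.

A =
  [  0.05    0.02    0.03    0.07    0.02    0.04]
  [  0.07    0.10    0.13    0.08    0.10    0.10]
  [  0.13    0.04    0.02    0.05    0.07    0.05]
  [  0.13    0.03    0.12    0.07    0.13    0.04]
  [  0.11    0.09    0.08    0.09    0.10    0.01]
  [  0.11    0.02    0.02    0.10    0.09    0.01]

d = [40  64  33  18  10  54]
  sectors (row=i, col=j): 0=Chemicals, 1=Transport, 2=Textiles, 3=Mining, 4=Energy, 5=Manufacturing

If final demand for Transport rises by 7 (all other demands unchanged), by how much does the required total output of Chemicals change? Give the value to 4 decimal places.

0.2551

Form M = I − A:
  [  0.95   -0.02   -0.03   -0.07   -0.02   -0.04]
  [ -0.07    0.90   -0.13   -0.08   -0.10   -0.10]
  [ -0.13   -0.04    0.98   -0.05   -0.07   -0.05]
  [ -0.13   -0.03   -0.12    0.93   -0.13   -0.04]
  [ -0.11   -0.09   -0.08   -0.09    0.90   -0.01]
  [ -0.11   -0.02   -0.02   -0.10   -0.09    0.99]
Leontief inverse L = M⁻¹:
  [  1.0889    0.0364    0.0557    0.0991    0.0524    0.0550]
  [  0.1701    1.1502    0.1946    0.1551    0.1832    0.1410]
  [  0.1845    0.0674    1.0575    0.0955    0.1149    0.0727]
  [  0.2152    0.0716    0.1725    1.1338    0.1972    0.0724]
  [  0.1899    0.1332    0.1382    0.1511    1.1673    0.0460]
  [  0.1672    0.0480    0.0615    0.1443    0.1379    1.0320]
Total output x = L · d:
  x_0 = 1.0889·40 + 0.0364·64 + 0.0557·33 + 0.0991·18 + 0.0524·10 + 0.0550·54 = 53.0062
  x_1 = 0.1701·40 + 1.1502·64 + 0.1946·33 + 0.1551·18 + 0.1832·10 + 0.1410·54 = 99.0764
  x_2 = 0.1845·40 + 0.0674·64 + 1.0575·33 + 0.0955·18 + 0.1149·10 + 0.0727·54 = 53.3836
  x_3 = 0.2152·40 + 0.0716·64 + 0.1725·33 + 1.1338·18 + 0.1972·10 + 0.0724·54 = 45.1730
  x_4 = 0.1899·40 + 0.1332·64 + 0.1382·33 + 0.1511·18 + 1.1673·10 + 0.0460·54 = 37.5541
  x_5 = 0.1672·40 + 0.0480·64 + 0.0615·33 + 0.1443·18 + 0.1379·10 + 1.0320·54 = 71.4920
Δx_0 = L[0,1] · Δd_1 = 0.0364 · 7 = 0.2551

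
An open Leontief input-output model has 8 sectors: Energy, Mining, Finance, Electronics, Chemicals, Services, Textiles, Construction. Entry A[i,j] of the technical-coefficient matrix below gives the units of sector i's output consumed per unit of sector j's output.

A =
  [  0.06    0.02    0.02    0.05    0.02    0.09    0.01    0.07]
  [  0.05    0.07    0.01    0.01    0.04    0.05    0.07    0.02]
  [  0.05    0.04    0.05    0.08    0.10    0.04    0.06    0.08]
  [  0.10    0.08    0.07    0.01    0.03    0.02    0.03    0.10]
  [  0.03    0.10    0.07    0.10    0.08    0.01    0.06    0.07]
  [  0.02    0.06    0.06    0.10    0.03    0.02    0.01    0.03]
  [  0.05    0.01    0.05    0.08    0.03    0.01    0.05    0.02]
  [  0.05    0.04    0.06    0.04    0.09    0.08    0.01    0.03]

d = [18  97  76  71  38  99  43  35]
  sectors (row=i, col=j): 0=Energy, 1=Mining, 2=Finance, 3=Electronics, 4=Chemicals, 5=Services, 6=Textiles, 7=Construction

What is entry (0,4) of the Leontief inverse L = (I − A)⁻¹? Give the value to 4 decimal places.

Form M = I − A:
  [  0.94   -0.02   -0.02   -0.05   -0.02   -0.09   -0.01   -0.07]
  [ -0.05    0.93   -0.01   -0.01   -0.04   -0.05   -0.07   -0.02]
  [ -0.05   -0.04    0.95   -0.08   -0.10   -0.04   -0.06   -0.08]
  [ -0.10   -0.08   -0.07    0.99   -0.03   -0.02   -0.03   -0.10]
  [ -0.03   -0.10   -0.07   -0.10    0.92   -0.01   -0.06   -0.07]
  [ -0.02   -0.06   -0.06   -0.10   -0.03    0.98   -0.01   -0.03]
  [ -0.05   -0.01   -0.05   -0.08   -0.03   -0.01    0.95   -0.02]
  [ -0.05   -0.04   -0.06   -0.04   -0.09   -0.08   -0.01    0.97]
Leontief inverse L = M⁻¹:
  [  1.0884    0.0497    0.0479    0.0819    0.0480    0.1150    0.0260    0.0995]
  [  0.0749    1.0959    0.0327    0.0400    0.0636    0.0701    0.0901    0.0434]
  [  0.0943    0.0871    1.0933    0.1287    0.1467    0.0731    0.0919    0.1268]
  [  0.1369    0.1153    0.1017    1.0493    0.0703    0.0565    0.0560    0.1368]
  [  0.0777    0.1493    0.1124    0.1455    1.1282    0.0444    0.0965    0.1177]
  [  0.0523    0.0926    0.0874    0.1271    0.0600    1.0422    0.0323    0.0632]
  [  0.0793    0.0358    0.0754    0.1075    0.0558    0.0300    1.0686    0.0508]
  [  0.0830    0.0797    0.0941    0.0822    0.1273    0.1061    0.0357    1.0680]
Total output x = L · d:
  x_0 = 1.0884·18 + 0.0497·97 + 0.0479·76 + 0.0819·71 + 0.0480·38 + 0.1150·99 + 0.0260·43 + 0.0995·35 = 51.6812
  x_1 = 0.0749·18 + 1.0959·97 + 0.0327·76 + 0.0400·71 + 0.0636·38 + 0.0701·99 + 0.0901·43 + 0.0434·35 = 127.7233
  x_2 = 0.0943·18 + 0.0871·97 + 1.0933·76 + 0.1287·71 + 0.1467·38 + 0.0731·99 + 0.0919·43 + 0.1268·35 = 123.5759
  x_3 = 0.1369·18 + 0.1153·97 + 0.1017·76 + 1.0493·71 + 0.0703·38 + 0.0565·99 + 0.0560·43 + 0.1368·35 = 111.3304
  x_4 = 0.0777·18 + 0.1493·97 + 0.1124·76 + 0.1455·71 + 1.1282·38 + 0.0444·99 + 0.0965·43 + 0.1177·35 = 90.2937
  x_5 = 0.0523·18 + 0.0926·97 + 0.0874·76 + 0.1271·71 + 0.0600·38 + 1.0422·99 + 0.0323·43 + 0.0632·35 = 134.6512
  x_6 = 0.0793·18 + 0.0358·97 + 0.0754·76 + 0.1075·71 + 0.0558·38 + 0.0300·99 + 1.0686·43 + 0.0508·35 = 71.0854
  x_7 = 0.0830·18 + 0.0797·97 + 0.0941·76 + 0.0822·71 + 0.1273·38 + 0.1061·99 + 0.0357·43 + 1.0680·35 = 76.4641

L[0,4] = 0.0480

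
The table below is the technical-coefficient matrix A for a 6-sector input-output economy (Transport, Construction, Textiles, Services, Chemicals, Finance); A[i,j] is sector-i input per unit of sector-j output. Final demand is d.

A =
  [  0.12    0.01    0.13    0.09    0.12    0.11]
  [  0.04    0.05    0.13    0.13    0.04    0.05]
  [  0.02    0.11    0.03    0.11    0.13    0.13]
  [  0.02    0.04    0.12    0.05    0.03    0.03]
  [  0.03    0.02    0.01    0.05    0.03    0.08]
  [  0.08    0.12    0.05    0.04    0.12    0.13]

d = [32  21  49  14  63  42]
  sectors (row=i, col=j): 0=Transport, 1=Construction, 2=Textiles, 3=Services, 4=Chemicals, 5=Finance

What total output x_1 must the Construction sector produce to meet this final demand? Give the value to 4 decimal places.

Form M = I − A:
  [  0.88   -0.01   -0.13   -0.09   -0.12   -0.11]
  [ -0.04    0.95   -0.13   -0.13   -0.04   -0.05]
  [ -0.02   -0.11    0.97   -0.11   -0.13   -0.13]
  [ -0.02   -0.04   -0.12    0.95   -0.03   -0.03]
  [ -0.03   -0.02   -0.01   -0.05    0.97   -0.08]
  [ -0.08   -0.12   -0.05   -0.04   -0.12    0.87]
Leontief inverse L = M⁻¹:
  [  1.1738    0.0729    0.2002    0.1639    0.2057    0.2071]
  [  0.0725    1.0998    0.1875    0.1892    0.0997    0.1161]
  [  0.0615    0.1647    1.0953    0.1739    0.1919    0.2045]
  [  0.0413    0.0757    0.1555    1.0920    0.0724    0.0771]
  [  0.0513    0.0452    0.0392    0.0763    1.0610    0.1151]
  [  0.1304    0.1776    0.1198    0.1119    0.1934    1.2157]
Total output x = L · d:
  x_0 = 1.1738·32 + 0.0729·21 + 0.2002·49 + 0.1639·14 + 0.2057·63 + 0.2071·42 = 72.8534
  x_1 = 0.0725·32 + 1.0998·21 + 0.1875·49 + 0.1892·14 + 0.0997·63 + 0.1161·42 = 48.4105
  x_2 = 0.0615·32 + 0.1647·21 + 1.0953·49 + 0.1739·14 + 0.1919·63 + 0.2045·42 = 82.2051
  x_3 = 0.0413·32 + 0.0757·21 + 0.1555·49 + 1.0920·14 + 0.0724·63 + 0.0771·42 = 33.6140
  x_4 = 0.0513·32 + 0.0452·21 + 0.0392·49 + 0.0763·14 + 1.0610·63 + 0.1151·42 = 77.2607
  x_5 = 0.1304·32 + 0.1776·21 + 0.1198·49 + 0.1119·14 + 0.1934·63 + 1.2157·42 = 78.5789

48.4105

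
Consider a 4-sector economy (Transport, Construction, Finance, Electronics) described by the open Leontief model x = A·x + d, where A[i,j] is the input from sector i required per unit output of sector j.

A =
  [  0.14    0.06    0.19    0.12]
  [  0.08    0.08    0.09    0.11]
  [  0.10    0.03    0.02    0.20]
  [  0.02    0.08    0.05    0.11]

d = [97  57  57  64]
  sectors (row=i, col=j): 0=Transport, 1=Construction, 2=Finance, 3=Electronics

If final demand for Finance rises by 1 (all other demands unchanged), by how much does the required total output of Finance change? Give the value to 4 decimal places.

Form M = I − A:
  [  0.86   -0.06   -0.19   -0.12]
  [ -0.08    0.92   -0.09   -0.11]
  [ -0.10   -0.03    0.98   -0.20]
  [ -0.02   -0.08   -0.05    0.89]
Leontief inverse L = M⁻¹:
  [  1.2080    0.1074    0.2560    0.2337]
  [  0.1239    1.1156    0.1359    0.1851]
  [  0.1364    0.0668    1.0666    0.2663]
  [  0.0459    0.1064    0.0779    1.1605]
Total output x = L · d:
  x_0 = 1.2080·97 + 0.1074·57 + 0.2560·57 + 0.2337·64 = 152.8465
  x_1 = 0.1239·97 + 1.1156·57 + 0.1359·57 + 0.1851·64 = 95.1989
  x_2 = 0.1364·97 + 0.0668·57 + 1.0666·57 + 0.2663·64 = 94.8848
  x_3 = 0.0459·97 + 0.1064·57 + 0.0779·57 + 1.1605·64 = 89.2327
Δx_2 = L[2,2] · Δd_2 = 1.0666 · 1 = 1.0666

1.0666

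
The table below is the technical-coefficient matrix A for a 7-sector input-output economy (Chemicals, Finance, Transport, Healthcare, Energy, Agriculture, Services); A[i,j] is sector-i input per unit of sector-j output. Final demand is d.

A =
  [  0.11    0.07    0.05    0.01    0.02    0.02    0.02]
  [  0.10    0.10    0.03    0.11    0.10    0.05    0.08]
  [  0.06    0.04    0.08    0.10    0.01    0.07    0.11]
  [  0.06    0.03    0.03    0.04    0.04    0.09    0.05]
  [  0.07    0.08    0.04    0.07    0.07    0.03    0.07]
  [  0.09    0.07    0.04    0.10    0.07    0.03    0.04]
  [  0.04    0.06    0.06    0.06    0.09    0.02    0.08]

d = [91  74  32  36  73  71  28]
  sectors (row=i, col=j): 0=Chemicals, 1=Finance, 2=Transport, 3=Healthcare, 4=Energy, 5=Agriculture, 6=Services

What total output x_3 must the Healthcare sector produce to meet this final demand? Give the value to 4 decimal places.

71.0212

Form M = I − A:
  [  0.89   -0.07   -0.05   -0.01   -0.02   -0.02   -0.02]
  [ -0.10    0.90   -0.03   -0.11   -0.10   -0.05   -0.08]
  [ -0.06   -0.04    0.92   -0.10   -0.01   -0.07   -0.11]
  [ -0.06   -0.03   -0.03    0.96   -0.04   -0.09   -0.05]
  [ -0.07   -0.08   -0.04   -0.07    0.93   -0.03   -0.07]
  [ -0.09   -0.07   -0.04   -0.10   -0.07    0.97   -0.04]
  [ -0.04   -0.06   -0.06   -0.06   -0.09   -0.02    0.92]
Leontief inverse L = M⁻¹:
  [  1.1534    0.1052    0.0746    0.0427    0.0468    0.0410    0.0508]
  [  0.1754    1.1643    0.0731    0.1727    0.1576    0.0927    0.1392]
  [  0.1179    0.0879    1.1187    0.1530    0.0542    0.1069    0.1611]
  [  0.1052    0.0676    0.0567    1.0789    0.0733    0.1139    0.0841]
  [  0.1266    0.1287    0.0737    0.1187    1.1137    0.0624    0.1167]
  [  0.1483    0.1180    0.0734    0.1470    0.1113    1.0642    0.0850]
  [  0.0917    0.1058    0.0935    0.1083    0.1320    0.0515    1.1275]
Total output x = L · d:
  x_0 = 1.1534·91 + 0.1052·74 + 0.0746·32 + 0.0427·36 + 0.0468·73 + 0.0410·71 + 0.0508·28 = 124.4233
  x_1 = 0.1754·91 + 1.1643·74 + 0.0731·32 + 0.1727·36 + 0.1576·73 + 0.0927·71 + 0.1392·28 = 132.6568
  x_2 = 0.1179·91 + 0.0879·74 + 1.1187·32 + 0.1530·36 + 0.0542·73 + 0.1069·71 + 0.1611·28 = 74.5955
  x_3 = 0.1052·91 + 0.0676·74 + 0.0567·32 + 1.0789·36 + 0.0733·73 + 0.1139·71 + 0.0841·28 = 71.0212
  x_4 = 0.1266·91 + 0.1287·74 + 0.0737·32 + 0.1187·36 + 1.1137·73 + 0.0624·71 + 0.1167·28 = 116.6778
  x_5 = 0.1483·91 + 0.1180·74 + 0.0734·32 + 0.1470·36 + 0.1113·73 + 1.0642·71 + 0.0850·28 = 115.9325
  x_6 = 0.0917·91 + 0.1058·74 + 0.0935·32 + 0.1083·36 + 0.1320·73 + 0.0515·71 + 1.1275·28 = 67.9272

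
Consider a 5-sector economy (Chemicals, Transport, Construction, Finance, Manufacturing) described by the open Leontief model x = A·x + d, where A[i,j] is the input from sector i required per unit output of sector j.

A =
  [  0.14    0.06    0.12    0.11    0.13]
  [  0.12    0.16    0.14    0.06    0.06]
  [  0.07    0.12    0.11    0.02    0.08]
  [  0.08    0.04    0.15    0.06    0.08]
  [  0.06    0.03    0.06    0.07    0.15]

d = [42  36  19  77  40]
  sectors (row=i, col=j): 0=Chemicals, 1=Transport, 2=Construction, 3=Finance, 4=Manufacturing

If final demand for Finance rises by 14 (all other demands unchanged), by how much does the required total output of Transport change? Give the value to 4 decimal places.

Form M = I − A:
  [  0.86   -0.06   -0.12   -0.11   -0.13]
  [ -0.12    0.84   -0.14   -0.06   -0.06]
  [ -0.07   -0.12    0.89   -0.02   -0.08]
  [ -0.08   -0.04   -0.15    0.94   -0.08]
  [ -0.06   -0.03   -0.06   -0.07    0.85]
Leontief inverse L = M⁻¹:
  [  1.2340    0.1384    0.2338    0.1759    0.2371]
  [  0.2185    1.2544    0.2581    0.1229    0.1578]
  [  0.1403    0.1891    1.1936    0.0653    0.1533]
  [  0.1467    0.1018    0.2323    1.1040    0.1554]
  [  0.1168    0.0758    0.1290    0.1123    1.2224]
Total output x = L · d:
  x_0 = 1.2340·42 + 0.1384·36 + 0.2338·19 + 0.1759·77 + 0.2371·40 = 84.2766
  x_1 = 0.2185·42 + 1.2544·36 + 0.2581·19 + 0.1229·77 + 0.1578·40 = 75.0167
  x_2 = 0.1403·42 + 0.1891·36 + 1.1936·19 + 0.0653·77 + 0.1533·40 = 46.5401
  x_3 = 0.1467·42 + 0.1018·36 + 0.2323·19 + 1.1040·77 + 0.1554·40 = 105.4616
  x_4 = 0.1168·42 + 0.0758·36 + 0.1290·19 + 0.1123·77 + 1.2224·40 = 67.6257
Δx_1 = L[1,3] · Δd_3 = 0.1229 · 14 = 1.7204

1.7204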